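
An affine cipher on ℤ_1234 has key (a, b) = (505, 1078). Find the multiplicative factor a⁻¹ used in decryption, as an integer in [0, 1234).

931

Extended Euclidean algorithm:
1234 = 2*505 + 224
505 = 2*224 + 57
224 = 3*57 + 53
57 = 1*53 + 4
53 = 13*4 + 1
4 = 4*1 + 0
The gcd is 1. Working backward:
1 = 53 − 13·4
1 = −13·57 + 14·53
1 = 14·224 − 55·57
1 = −55·505 + 124·224
1 = 124·1234 − 303·505
Hence 505⁻¹ ≡ -303 ≡ 931 (mod 1234).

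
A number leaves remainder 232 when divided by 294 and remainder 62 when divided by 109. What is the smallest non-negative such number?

17284

Write x = 232 + 294·k. Then 294·k ≡ 62 − 232 ≡ 48 (mod 109).
Need 294⁻¹ mod 109. Extended Euclid on (109, 76):
109 = 1*76 + 33
76 = 2*33 + 10
33 = 3*10 + 3
10 = 3*3 + 1
3 = 3*1 + 0
Back-substitute:
1 = 10 − 3·3
1 = −3·33 + 10·10
1 = 10·76 − 23·33
1 = −23·109 + 33·76
294⁻¹ ≡ 33 (mod 109), so k ≡ 33·48 ≡ 58 (mod 109).
x = 232 + 294·58 = 17284.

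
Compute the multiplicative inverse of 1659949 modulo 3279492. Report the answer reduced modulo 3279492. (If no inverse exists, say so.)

Apply the Euclidean algorithm to 3279492 and 1659949:
3279492 = 1×1659949 + 1619543
1659949 = 1×1619543 + 40406
1619543 = 40×40406 + 3303
40406 = 12×3303 + 770
3303 = 4×770 + 223
770 = 3×223 + 101
223 = 2×101 + 21
101 = 4×21 + 17
21 = 1×17 + 4
17 = 4×4 + 1
4 = 4×1 + 0
Since gcd(1659949, 3279492) = 1, back-substitute to write 1 as a combination:
1 = 17 − 4·4
1 = −4·21 + 5·17
1 = 5·101 − 24·21
1 = −24·223 + 53·101
1 = 53·770 − 183·223
1 = −183·3303 + 785·770
1 = 785·40406 − 9603·3303
1 = −9603·1619543 + 384905·40406
1 = 384905·1659949 − 394508·1619543
1 = −394508·3279492 + 779413·1659949
So 1659949·779413 ≡ 1 (mod 3279492).

779413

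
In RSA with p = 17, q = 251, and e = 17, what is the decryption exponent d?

φ(n) = (p−1)(q−1) = 16·250 = 4000.
Need d with 17·d ≡ 1 (mod 4000). Apply the extended Euclidean algorithm:
4000 = 235*17 + 5
17 = 3*5 + 2
5 = 2*2 + 1
2 = 2*1 + 0
Back-substitute:
1 = 5 − 2·2
1 = −2·17 + 7·5
1 = 7·4000 − 1647·17
So 17·(-1647) ≡ 1 (mod 4000), hence d ≡ -1647 ≡ 2353 (mod 4000).

2353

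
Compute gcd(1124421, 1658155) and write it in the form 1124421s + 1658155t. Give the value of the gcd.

Repeated division:
1658155 = 1·1124421 + 533734
1124421 = 2·533734 + 56953
533734 = 9·56953 + 21157
56953 = 2·21157 + 14639
21157 = 1·14639 + 6518
14639 = 2·6518 + 1603
6518 = 4·1603 + 106
1603 = 15·106 + 13
106 = 8·13 + 2
13 = 6·2 + 1
2 = 2·1 + 0
gcd(1124421, 1658155) = 1.
Working backward:
1 = 13 − 6·2
1 = −6·106 + 49·13
1 = 49·1603 − 741·106
1 = −741·6518 + 3013·1603
1 = 3013·14639 − 6767·6518
1 = −6767·21157 + 9780·14639
1 = 9780·56953 − 26327·21157
1 = −26327·533734 + 246723·56953
1 = 246723·1124421 − 519773·533734
1 = −519773·1658155 + 766496·1124421
So 1 = (-519773)·1658155 + (766496)·1124421.

1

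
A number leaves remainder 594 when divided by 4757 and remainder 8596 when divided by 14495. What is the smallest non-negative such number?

Write x = 594 + 4757·k. Then 4757·k ≡ 8596 − 594 ≡ 8002 (mod 14495).
Need 4757⁻¹ mod 14495. Extended Euclid on (14495, 4757):
14495 = 3×4757 + 224
4757 = 21×224 + 53
224 = 4×53 + 12
53 = 4×12 + 5
12 = 2×5 + 2
5 = 2×2 + 1
2 = 2×1 + 0
Back-substitute:
1 = 5 − 2·2
1 = −2·12 + 5·5
1 = 5·53 − 22·12
1 = −22·224 + 93·53
1 = 93·4757 − 1975·224
1 = −1975·14495 + 6018·4757
4757⁻¹ ≡ 6018 (mod 14495), so k ≡ 6018·8002 ≡ 3646 (mod 14495).
x = 594 + 4757·3646 = 17344616.

17344616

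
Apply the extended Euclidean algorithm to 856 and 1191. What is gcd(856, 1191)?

Apply Euclid's algorithm to 1191 and 856:
1191 = 1×856 + 335
856 = 2×335 + 186
335 = 1×186 + 149
186 = 1×149 + 37
149 = 4×37 + 1
37 = 37×1 + 0
gcd(856, 1191) = 1.
Express as a combination:
1 = 149 − 4·37
1 = −4·186 + 5·149
1 = 5·335 − 9·186
1 = −9·856 + 23·335
1 = 23·1191 − 32·856
So 1 = (23)·1191 + (-32)·856.

1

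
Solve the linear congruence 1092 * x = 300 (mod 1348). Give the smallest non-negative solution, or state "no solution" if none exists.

First find gcd(1092, 1348):
1348 = 1·1092 + 256
1092 = 4·256 + 68
256 = 3·68 + 52
68 = 1·52 + 16
52 = 3·16 + 4
16 = 4·4 + 0
gcd = 4 and 4 | 300, so solutions exist. Divide through by 4: 273x ≡ 75 (mod 337).
Now find 273⁻¹ mod 337:
337 = 1×273 + 64
273 = 4×64 + 17
64 = 3×17 + 13
17 = 1×13 + 4
13 = 3×4 + 1
4 = 4×1 + 0
Back-substitute:
1 = 13 − 3·4
1 = −3·17 + 4·13
1 = 4·64 − 15·17
1 = −15·273 + 64·64
1 = 64·337 − 79·273
So 273·(-79) ≡ 1 (mod 337), i.e. 273⁻¹ ≡ 258.
Then x ≡ 258·75 ≡ 141 (mod 337); the smallest non-negative solution is x = 141.

141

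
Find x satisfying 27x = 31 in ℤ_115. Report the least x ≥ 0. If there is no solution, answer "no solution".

48

First find gcd(27, 115):
115 = 4×27 + 7
27 = 3×7 + 6
7 = 1×6 + 1
6 = 6×1 + 0
gcd = 1, so a unique solution mod 115 exists.
Back-substitute for the Bézout coefficients:
1 = 7 − 6
1 = −27 + 4·7
1 = 4·115 − 17·27
So 27·(-17) ≡ 1 (mod 115), giving 27⁻¹ ≡ 98.
x ≡ 27⁻¹·31 ≡ 98·31 ≡ 48 (mod 115).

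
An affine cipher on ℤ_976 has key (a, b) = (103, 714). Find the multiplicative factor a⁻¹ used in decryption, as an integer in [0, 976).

199

Apply the Euclidean algorithm to 976 and 103:
976 = 9×103 + 49
103 = 2×49 + 5
49 = 9×5 + 4
5 = 1×4 + 1
4 = 4×1 + 0
gcd = 1, so the inverse exists. Back-substitute:
1 = 5 − 4
1 = −49 + 10·5
1 = 10·103 − 21·49
1 = −21·976 + 199·103
So 103·199 ≡ 1 (mod 976).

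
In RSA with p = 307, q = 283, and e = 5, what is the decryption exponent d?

34517

φ(n) = (p−1)(q−1) = 306·282 = 86292.
Need d with 5·d ≡ 1 (mod 86292). Apply the extended Euclidean algorithm:
86292 = 17258·5 + 2
5 = 2·2 + 1
2 = 2·1 + 0
Back-substitute:
1 = 5 − 2·2
1 = −2·86292 + 34517·5
So 5·34517 ≡ 1 (mod 86292), hence d = 34517.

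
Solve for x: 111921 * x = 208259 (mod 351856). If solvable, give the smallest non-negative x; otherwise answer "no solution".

231347

First find gcd(111921, 351856):
351856 = 3×111921 + 16093
111921 = 6×16093 + 15363
16093 = 1×15363 + 730
15363 = 21×730 + 33
730 = 22×33 + 4
33 = 8×4 + 1
4 = 4×1 + 0
gcd = 1, so a unique solution mod 351856 exists.
Back-substitute for the Bézout coefficients:
1 = 33 − 8·4
1 = −8·730 + 177·33
1 = 177·15363 − 3725·730
1 = −3725·16093 + 3902·15363
1 = 3902·111921 − 27137·16093
1 = −27137·351856 + 85313·111921
So 111921·(85313) ≡ 1 (mod 351856), giving 111921⁻¹ ≡ 85313.
x ≡ 111921⁻¹·208259 ≡ 85313·208259 ≡ 231347 (mod 351856).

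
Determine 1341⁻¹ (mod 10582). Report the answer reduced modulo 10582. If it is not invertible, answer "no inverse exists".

Extended Euclidean algorithm:
10582 = 7·1341 + 1195
1341 = 1·1195 + 146
1195 = 8·146 + 27
146 = 5·27 + 11
27 = 2·11 + 5
11 = 2·5 + 1
5 = 5·1 + 0
Since gcd(1341, 10582) = 1, back-substitute to write 1 as a combination:
1 = 11 − 2·5
1 = −2·27 + 5·11
1 = 5·146 − 27·27
1 = −27·1195 + 221·146
1 = 221·1341 − 248·1195
1 = −248·10582 + 1957·1341
So 1341·1957 ≡ 1 (mod 10582).

1957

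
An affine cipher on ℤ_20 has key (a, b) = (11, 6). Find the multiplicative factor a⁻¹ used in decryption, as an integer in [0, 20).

Apply the Euclidean algorithm to 20 and 11:
20 = 1*11 + 9
11 = 1*9 + 2
9 = 4*2 + 1
2 = 2*1 + 0
Since gcd(11, 20) = 1, back-substitute to write 1 as a combination:
1 = 9 − 4·2
1 = −4·11 + 5·9
1 = 5·20 − 9·11
So 11·(-9) ≡ 1 (mod 20), and -9 ≡ 11 (mod 20).

11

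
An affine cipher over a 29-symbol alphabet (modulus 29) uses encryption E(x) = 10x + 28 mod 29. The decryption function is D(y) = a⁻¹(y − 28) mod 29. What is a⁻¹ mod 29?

3

Apply the Euclidean algorithm to 29 and 10:
29 = 2×10 + 9
10 = 1×9 + 1
9 = 9×1 + 0
The gcd is 1. Working backward:
1 = 10 − 9
1 = −29 + 3·10
So 10·3 ≡ 1 (mod 29).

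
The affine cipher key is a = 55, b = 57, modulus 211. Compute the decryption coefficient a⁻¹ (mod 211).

Apply the Euclidean algorithm to 211 and 55:
211 = 3*55 + 46
55 = 1*46 + 9
46 = 5*9 + 1
9 = 9*1 + 0
Since gcd(55, 211) = 1, back-substitute to write 1 as a combination:
1 = 46 − 5·9
1 = −5·55 + 6·46
1 = 6·211 − 23·55
Hence 55⁻¹ ≡ -23 ≡ 188 (mod 211).

188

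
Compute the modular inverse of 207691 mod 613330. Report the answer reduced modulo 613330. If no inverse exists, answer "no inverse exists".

Apply the Euclidean algorithm to 613330 and 207691:
613330 = 2×207691 + 197948
207691 = 1×197948 + 9743
197948 = 20×9743 + 3088
9743 = 3×3088 + 479
3088 = 6×479 + 214
479 = 2×214 + 51
214 = 4×51 + 10
51 = 5×10 + 1
10 = 10×1 + 0
The gcd is 1. Working backward:
1 = 51 − 5·10
1 = −5·214 + 21·51
1 = 21·479 − 47·214
1 = −47·3088 + 303·479
1 = 303·9743 − 956·3088
1 = −956·197948 + 19423·9743
1 = 19423·207691 − 20379·197948
1 = −20379·613330 + 60181·207691
So 207691·60181 ≡ 1 (mod 613330).

60181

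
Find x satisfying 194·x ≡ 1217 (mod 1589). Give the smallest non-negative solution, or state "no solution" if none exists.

424

First find gcd(194, 1589):
1589 = 8*194 + 37
194 = 5*37 + 9
37 = 4*9 + 1
9 = 9*1 + 0
gcd = 1, so a unique solution mod 1589 exists.
Back-substitute for the Bézout coefficients:
1 = 37 − 4·9
1 = −4·194 + 21·37
1 = 21·1589 − 172·194
So 194·(-172) ≡ 1 (mod 1589), giving 194⁻¹ ≡ 1417.
x ≡ 194⁻¹·1217 ≡ 1417·1217 ≡ 424 (mod 1589).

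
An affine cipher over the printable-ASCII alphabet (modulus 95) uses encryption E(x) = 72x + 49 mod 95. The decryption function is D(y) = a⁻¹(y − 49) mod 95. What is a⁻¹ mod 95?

33

Extended Euclidean algorithm:
95 = 1*72 + 23
72 = 3*23 + 3
23 = 7*3 + 2
3 = 1*2 + 1
2 = 2*1 + 0
Since gcd(72, 95) = 1, back-substitute to write 1 as a combination:
1 = 3 − 2
1 = −23 + 8·3
1 = 8·72 − 25·23
1 = −25·95 + 33·72
So 72·33 ≡ 1 (mod 95).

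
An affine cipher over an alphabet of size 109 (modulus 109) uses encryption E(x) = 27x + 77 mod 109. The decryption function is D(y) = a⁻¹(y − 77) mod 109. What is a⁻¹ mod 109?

Run Euclid on (109, 27):
109 = 4*27 + 1
27 = 27*1 + 0
gcd = 1, so the inverse exists. Back-substitute:
1 = 109 − 4·27
Thus 27·(-4) ≡ 1 (mod 109); reducing, -4 mod 109 = 105.

105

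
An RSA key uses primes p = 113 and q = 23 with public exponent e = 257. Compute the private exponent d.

1697

φ(n) = (p−1)(q−1) = 112·22 = 2464.
Need d with 257·d ≡ 1 (mod 2464). Apply the extended Euclidean algorithm:
2464 = 9·257 + 151
257 = 1·151 + 106
151 = 1·106 + 45
106 = 2·45 + 16
45 = 2·16 + 13
16 = 1·13 + 3
13 = 4·3 + 1
3 = 3·1 + 0
Back-substitute:
1 = 13 − 4·3
1 = −4·16 + 5·13
1 = 5·45 − 14·16
1 = −14·106 + 33·45
1 = 33·151 − 47·106
1 = −47·257 + 80·151
1 = 80·2464 − 767·257
So 257·(-767) ≡ 1 (mod 2464), hence d ≡ -767 ≡ 1697 (mod 2464).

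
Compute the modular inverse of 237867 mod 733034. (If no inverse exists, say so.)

Run Euclid on (733034, 237867):
733034 = 3·237867 + 19433
237867 = 12·19433 + 4671
19433 = 4·4671 + 749
4671 = 6·749 + 177
749 = 4·177 + 41
177 = 4·41 + 13
41 = 3·13 + 2
13 = 6·2 + 1
2 = 2·1 + 0
gcd = 1, so the inverse exists. Back-substitute:
1 = 13 − 6·2
1 = −6·41 + 19·13
1 = 19·177 − 82·41
1 = −82·749 + 347·177
1 = 347·4671 − 2164·749
1 = −2164·19433 + 9003·4671
1 = 9003·237867 − 110200·19433
1 = −110200·733034 + 339603·237867
So 237867·339603 ≡ 1 (mod 733034).

339603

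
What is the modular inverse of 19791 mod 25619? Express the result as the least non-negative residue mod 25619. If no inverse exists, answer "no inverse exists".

Run Euclid on (25619, 19791):
25619 = 1×19791 + 5828
19791 = 3×5828 + 2307
5828 = 2×2307 + 1214
2307 = 1×1214 + 1093
1214 = 1×1093 + 121
1093 = 9×121 + 4
121 = 30×4 + 1
4 = 4×1 + 0
The gcd is 1. Working backward:
1 = 121 − 30·4
1 = −30·1093 + 271·121
1 = 271·1214 − 301·1093
1 = −301·2307 + 572·1214
1 = 572·5828 − 1445·2307
1 = −1445·19791 + 4907·5828
1 = 4907·25619 − 6352·19791
So 19791·(-6352) ≡ 1 (mod 25619), and -6352 ≡ 19267 (mod 25619).

19267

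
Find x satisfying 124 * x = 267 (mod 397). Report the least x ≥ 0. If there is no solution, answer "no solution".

95

First find gcd(124, 397):
397 = 3×124 + 25
124 = 4×25 + 24
25 = 1×24 + 1
24 = 24×1 + 0
gcd = 1, so a unique solution mod 397 exists.
Back-substitute for the Bézout coefficients:
1 = 25 − 24
1 = −124 + 5·25
1 = 5·397 − 16·124
So 124·(-16) ≡ 1 (mod 397), giving 124⁻¹ ≡ 381.
x ≡ 124⁻¹·267 ≡ 381·267 ≡ 95 (mod 397).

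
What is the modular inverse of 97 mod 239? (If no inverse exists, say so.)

69

gcd(239, 97) by repeated division:
239 = 2·97 + 45
97 = 2·45 + 7
45 = 6·7 + 3
7 = 2·3 + 1
3 = 3·1 + 0
Since gcd(97, 239) = 1, back-substitute to write 1 as a combination:
1 = 7 − 2·3
1 = −2·45 + 13·7
1 = 13·97 − 28·45
1 = −28·239 + 69·97
So 97·69 ≡ 1 (mod 239).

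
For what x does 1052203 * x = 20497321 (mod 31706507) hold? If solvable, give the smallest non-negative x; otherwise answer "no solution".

545224

First find gcd(1052203, 31706507):
31706507 = 30*1052203 + 140417
1052203 = 7*140417 + 69284
140417 = 2*69284 + 1849
69284 = 37*1849 + 871
1849 = 2*871 + 107
871 = 8*107 + 15
107 = 7*15 + 2
15 = 7*2 + 1
2 = 2*1 + 0
gcd = 1, so a unique solution mod 31706507 exists.
Back-substitute for the Bézout coefficients:
1 = 15 − 7·2
1 = −7·107 + 50·15
1 = 50·871 − 407·107
1 = −407·1849 + 864·871
1 = 864·69284 − 32375·1849
1 = −32375·140417 + 65614·69284
1 = 65614·1052203 − 491673·140417
1 = −491673·31706507 + 14815804·1052203
So 1052203·(14815804) ≡ 1 (mod 31706507), giving 1052203⁻¹ ≡ 14815804.
x ≡ 1052203⁻¹·20497321 ≡ 14815804·20497321 ≡ 545224 (mod 31706507).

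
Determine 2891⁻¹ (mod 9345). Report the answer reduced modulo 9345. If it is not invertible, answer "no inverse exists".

Compute gcd(2891, 9345):
9345 = 3×2891 + 672
2891 = 4×672 + 203
672 = 3×203 + 63
203 = 3×63 + 14
63 = 4×14 + 7
14 = 2×7 + 0
Since gcd = 7 > 1, 2891 is not a unit mod 9345.

no inverse exists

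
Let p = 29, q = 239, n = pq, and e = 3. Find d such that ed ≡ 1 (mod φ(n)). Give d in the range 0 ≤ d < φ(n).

4443

φ(n) = (p−1)(q−1) = 28·238 = 6664.
Need d with 3·d ≡ 1 (mod 6664). Apply the extended Euclidean algorithm:
6664 = 2221*3 + 1
3 = 3*1 + 0
Back-substitute:
1 = 6664 − 2221·3
So 3·(-2221) ≡ 1 (mod 6664), hence d ≡ -2221 ≡ 4443 (mod 6664).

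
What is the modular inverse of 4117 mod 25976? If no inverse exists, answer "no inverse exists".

gcd(25976, 4117) by repeated division:
25976 = 6*4117 + 1274
4117 = 3*1274 + 295
1274 = 4*295 + 94
295 = 3*94 + 13
94 = 7*13 + 3
13 = 4*3 + 1
3 = 3*1 + 0
gcd = 1, so the inverse exists. Back-substitute:
1 = 13 − 4·3
1 = −4·94 + 29·13
1 = 29·295 − 91·94
1 = −91·1274 + 393·295
1 = 393·4117 − 1270·1274
1 = −1270·25976 + 8013·4117
So 4117·8013 ≡ 1 (mod 25976).

8013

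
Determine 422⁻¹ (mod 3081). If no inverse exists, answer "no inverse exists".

752

gcd(3081, 422) by repeated division:
3081 = 7×422 + 127
422 = 3×127 + 41
127 = 3×41 + 4
41 = 10×4 + 1
4 = 4×1 + 0
Since gcd(422, 3081) = 1, back-substitute to write 1 as a combination:
1 = 41 − 10·4
1 = −10·127 + 31·41
1 = 31·422 − 103·127
1 = −103·3081 + 752·422
So 422·752 ≡ 1 (mod 3081).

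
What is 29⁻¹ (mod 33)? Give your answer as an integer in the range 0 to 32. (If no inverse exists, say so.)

8

gcd(33, 29) by repeated division:
33 = 1×29 + 4
29 = 7×4 + 1
4 = 4×1 + 0
Since gcd(29, 33) = 1, back-substitute to write 1 as a combination:
1 = 29 − 7·4
1 = −7·33 + 8·29
So 29·8 ≡ 1 (mod 33).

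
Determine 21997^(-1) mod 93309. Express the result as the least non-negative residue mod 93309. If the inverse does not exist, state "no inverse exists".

38737

Run Euclid on (93309, 21997):
93309 = 4*21997 + 5321
21997 = 4*5321 + 713
5321 = 7*713 + 330
713 = 2*330 + 53
330 = 6*53 + 12
53 = 4*12 + 5
12 = 2*5 + 2
5 = 2*2 + 1
2 = 2*1 + 0
gcd = 1, so the inverse exists. Back-substitute:
1 = 5 − 2·2
1 = −2·12 + 5·5
1 = 5·53 − 22·12
1 = −22·330 + 137·53
1 = 137·713 − 296·330
1 = −296·5321 + 2209·713
1 = 2209·21997 − 9132·5321
1 = −9132·93309 + 38737·21997
So 21997·38737 ≡ 1 (mod 93309).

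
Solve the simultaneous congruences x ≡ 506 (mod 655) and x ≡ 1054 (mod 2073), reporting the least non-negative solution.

392851

Write x = 506 + 655·k. Then 655·k ≡ 1054 − 506 ≡ 548 (mod 2073).
Need 655⁻¹ mod 2073. Extended Euclid on (2073, 655):
2073 = 3·655 + 108
655 = 6·108 + 7
108 = 15·7 + 3
7 = 2·3 + 1
3 = 3·1 + 0
Back-substitute:
1 = 7 − 2·3
1 = −2·108 + 31·7
1 = 31·655 − 188·108
1 = −188·2073 + 595·655
655⁻¹ ≡ 595 (mod 2073), so k ≡ 595·548 ≡ 599 (mod 2073).
x = 506 + 655·599 = 392851.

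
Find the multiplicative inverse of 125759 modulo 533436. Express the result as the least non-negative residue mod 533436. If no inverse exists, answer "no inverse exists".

123515

Run Euclid on (533436, 125759):
533436 = 4·125759 + 30400
125759 = 4·30400 + 4159
30400 = 7·4159 + 1287
4159 = 3·1287 + 298
1287 = 4·298 + 95
298 = 3·95 + 13
95 = 7·13 + 4
13 = 3·4 + 1
4 = 4·1 + 0
The gcd is 1. Working backward:
1 = 13 − 3·4
1 = −3·95 + 22·13
1 = 22·298 − 69·95
1 = −69·1287 + 298·298
1 = 298·4159 − 963·1287
1 = −963·30400 + 7039·4159
1 = 7039·125759 − 29119·30400
1 = −29119·533436 + 123515·125759
So 125759·123515 ≡ 1 (mod 533436).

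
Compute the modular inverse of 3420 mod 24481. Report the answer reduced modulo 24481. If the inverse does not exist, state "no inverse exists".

Apply the Euclidean algorithm to 24481 and 3420:
24481 = 7*3420 + 541
3420 = 6*541 + 174
541 = 3*174 + 19
174 = 9*19 + 3
19 = 6*3 + 1
3 = 3*1 + 0
The gcd is 1. Working backward:
1 = 19 − 6·3
1 = −6·174 + 55·19
1 = 55·541 − 171·174
1 = −171·3420 + 1081·541
1 = 1081·24481 − 7738·3420
So 3420·(-7738) ≡ 1 (mod 24481), and -7738 ≡ 16743 (mod 24481).

16743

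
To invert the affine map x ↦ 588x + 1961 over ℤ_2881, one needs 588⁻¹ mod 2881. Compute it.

gcd(2881, 588) by repeated division:
2881 = 4·588 + 529
588 = 1·529 + 59
529 = 8·59 + 57
59 = 1·57 + 2
57 = 28·2 + 1
2 = 2·1 + 0
gcd = 1, so the inverse exists. Back-substitute:
1 = 57 − 28·2
1 = −28·59 + 29·57
1 = 29·529 − 260·59
1 = −260·588 + 289·529
1 = 289·2881 − 1416·588
Thus 588·(-1416) ≡ 1 (mod 2881); reducing, -1416 mod 2881 = 1465.

1465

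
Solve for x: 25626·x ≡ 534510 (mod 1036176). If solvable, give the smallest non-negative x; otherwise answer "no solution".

First find gcd(25626, 1036176):
1036176 = 40×25626 + 11136
25626 = 2×11136 + 3354
11136 = 3×3354 + 1074
3354 = 3×1074 + 132
1074 = 8×132 + 18
132 = 7×18 + 6
18 = 3×6 + 0
gcd = 6 and 6 | 534510, so solutions exist. Divide through by 6: 4271x ≡ 89085 (mod 172696).
Now find 4271⁻¹ mod 172696:
172696 = 40×4271 + 1856
4271 = 2×1856 + 559
1856 = 3×559 + 179
559 = 3×179 + 22
179 = 8×22 + 3
22 = 7×3 + 1
3 = 3×1 + 0
Back-substitute:
1 = 22 − 7·3
1 = −7·179 + 57·22
1 = 57·559 − 178·179
1 = −178·1856 + 591·559
1 = 591·4271 − 1360·1856
1 = −1360·172696 + 54991·4271
So 4271⁻¹ ≡ 54991 (mod 172696).
Then x ≡ 54991·89085 ≡ 5803 (mod 172696); the smallest non-negative solution is x = 5803.

5803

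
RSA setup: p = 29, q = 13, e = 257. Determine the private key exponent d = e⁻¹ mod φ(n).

17

φ(n) = (p−1)(q−1) = 28·12 = 336.
Need d with 257·d ≡ 1 (mod 336). Apply the extended Euclidean algorithm:
336 = 1·257 + 79
257 = 3·79 + 20
79 = 3·20 + 19
20 = 1·19 + 1
19 = 19·1 + 0
Back-substitute:
1 = 20 − 19
1 = −79 + 4·20
1 = 4·257 − 13·79
1 = −13·336 + 17·257
So 257·17 ≡ 1 (mod 336), hence d = 17.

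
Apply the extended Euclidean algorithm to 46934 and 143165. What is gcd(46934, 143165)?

1

Repeated division:
143165 = 3*46934 + 2363
46934 = 19*2363 + 2037
2363 = 1*2037 + 326
2037 = 6*326 + 81
326 = 4*81 + 2
81 = 40*2 + 1
2 = 2*1 + 0
gcd(46934, 143165) = 1.
Express as a combination:
1 = 81 − 40·2
1 = −40·326 + 161·81
1 = 161·2037 − 1006·326
1 = −1006·2363 + 1167·2037
1 = 1167·46934 − 23179·2363
1 = −23179·143165 + 70704·46934
So 1 = (-23179)·143165 + (70704)·46934.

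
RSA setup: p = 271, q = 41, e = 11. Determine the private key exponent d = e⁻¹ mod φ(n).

5891

φ(n) = (p−1)(q−1) = 270·40 = 10800.
Need d with 11·d ≡ 1 (mod 10800). Apply the extended Euclidean algorithm:
10800 = 981*11 + 9
11 = 1*9 + 2
9 = 4*2 + 1
2 = 2*1 + 0
Back-substitute:
1 = 9 − 4·2
1 = −4·11 + 5·9
1 = 5·10800 − 4909·11
So 11·(-4909) ≡ 1 (mod 10800), hence d ≡ -4909 ≡ 5891 (mod 10800).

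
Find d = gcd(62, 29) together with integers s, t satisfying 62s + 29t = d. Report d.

1

Repeated division:
62 = 2×29 + 4
29 = 7×4 + 1
4 = 4×1 + 0
gcd(62, 29) = 1.
Back-substituting:
1 = 29 − 7·4
1 = −7·62 + 15·29
So 1 = (-7)·62 + (15)·29.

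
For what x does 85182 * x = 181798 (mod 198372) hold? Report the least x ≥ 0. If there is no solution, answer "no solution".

no solution

gcd(85182, 198372):
198372 = 2·85182 + 28008
85182 = 3·28008 + 1158
28008 = 24·1158 + 216
1158 = 5·216 + 78
216 = 2·78 + 60
78 = 1·60 + 18
60 = 3·18 + 6
18 = 3·6 + 0
gcd = 6, but 6 ∤ 181798, so the congruence has no solution.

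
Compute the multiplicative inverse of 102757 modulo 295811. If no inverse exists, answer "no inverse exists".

Apply the Euclidean algorithm to 295811 and 102757:
295811 = 2×102757 + 90297
102757 = 1×90297 + 12460
90297 = 7×12460 + 3077
12460 = 4×3077 + 152
3077 = 20×152 + 37
152 = 4×37 + 4
37 = 9×4 + 1
4 = 4×1 + 0
The gcd is 1. Working backward:
1 = 37 − 9·4
1 = −9·152 + 37·37
1 = 37·3077 − 749·152
1 = −749·12460 + 3033·3077
1 = 3033·90297 − 21980·12460
1 = −21980·102757 + 25013·90297
1 = 25013·295811 − 72006·102757
Thus 102757·(-72006) ≡ 1 (mod 295811); reducing, -72006 mod 295811 = 223805.

223805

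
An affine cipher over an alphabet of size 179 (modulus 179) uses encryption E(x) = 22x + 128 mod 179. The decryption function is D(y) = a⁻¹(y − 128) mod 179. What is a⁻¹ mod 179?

Run Euclid on (179, 22):
179 = 8*22 + 3
22 = 7*3 + 1
3 = 3*1 + 0
The gcd is 1. Working backward:
1 = 22 − 7·3
1 = −7·179 + 57·22
So 22·57 ≡ 1 (mod 179).

57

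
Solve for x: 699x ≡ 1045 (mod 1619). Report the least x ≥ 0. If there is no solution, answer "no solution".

518

First find gcd(699, 1619):
1619 = 2·699 + 221
699 = 3·221 + 36
221 = 6·36 + 5
36 = 7·5 + 1
5 = 5·1 + 0
gcd = 1, so a unique solution mod 1619 exists.
Back-substitute for the Bézout coefficients:
1 = 36 − 7·5
1 = −7·221 + 43·36
1 = 43·699 − 136·221
1 = −136·1619 + 315·699
So 699·(315) ≡ 1 (mod 1619), giving 699⁻¹ ≡ 315.
x ≡ 699⁻¹·1045 ≡ 315·1045 ≡ 518 (mod 1619).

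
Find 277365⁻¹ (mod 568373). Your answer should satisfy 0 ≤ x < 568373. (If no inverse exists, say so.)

182056

Extended Euclidean algorithm:
568373 = 2*277365 + 13643
277365 = 20*13643 + 4505
13643 = 3*4505 + 128
4505 = 35*128 + 25
128 = 5*25 + 3
25 = 8*3 + 1
3 = 3*1 + 0
gcd = 1, so the inverse exists. Back-substitute:
1 = 25 − 8·3
1 = −8·128 + 41·25
1 = 41·4505 − 1443·128
1 = −1443·13643 + 4370·4505
1 = 4370·277365 − 88843·13643
1 = −88843·568373 + 182056·277365
So 277365·182056 ≡ 1 (mod 568373).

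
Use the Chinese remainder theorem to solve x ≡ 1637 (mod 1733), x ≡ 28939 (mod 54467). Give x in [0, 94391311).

49539442

Write x = 1637 + 1733·k. Then 1733·k ≡ 28939 − 1637 ≡ 27302 (mod 54467).
Need 1733⁻¹ mod 54467. Extended Euclid on (54467, 1733):
54467 = 31*1733 + 744
1733 = 2*744 + 245
744 = 3*245 + 9
245 = 27*9 + 2
9 = 4*2 + 1
2 = 2*1 + 0
Back-substitute:
1 = 9 − 4·2
1 = −4·245 + 109·9
1 = 109·744 − 331·245
1 = −331·1733 + 771·744
1 = 771·54467 − 24232·1733
1733⁻¹ ≡ 30235 (mod 54467), so k ≡ 30235·27302 ≡ 28585 (mod 54467).
x = 1637 + 1733·28585 = 49539442.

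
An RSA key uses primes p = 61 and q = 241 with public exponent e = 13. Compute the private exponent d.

11077

φ(n) = (p−1)(q−1) = 60·240 = 14400.
Need d with 13·d ≡ 1 (mod 14400). Apply the extended Euclidean algorithm:
14400 = 1107·13 + 9
13 = 1·9 + 4
9 = 2·4 + 1
4 = 4·1 + 0
Back-substitute:
1 = 9 − 2·4
1 = −2·13 + 3·9
1 = 3·14400 − 3323·13
So 13·(-3323) ≡ 1 (mod 14400), hence d ≡ -3323 ≡ 11077 (mod 14400).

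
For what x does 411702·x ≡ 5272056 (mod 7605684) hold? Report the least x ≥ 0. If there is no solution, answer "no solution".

533886

First find gcd(411702, 7605684):
7605684 = 18*411702 + 195048
411702 = 2*195048 + 21606
195048 = 9*21606 + 594
21606 = 36*594 + 222
594 = 2*222 + 150
222 = 1*150 + 72
150 = 2*72 + 6
72 = 12*6 + 0
gcd = 6 and 6 | 5272056, so solutions exist. Divide through by 6: 68617x ≡ 878676 (mod 1267614).
Now find 68617⁻¹ mod 1267614:
1267614 = 18×68617 + 32508
68617 = 2×32508 + 3601
32508 = 9×3601 + 99
3601 = 36×99 + 37
99 = 2×37 + 25
37 = 1×25 + 12
25 = 2×12 + 1
12 = 12×1 + 0
Back-substitute:
1 = 25 − 2·12
1 = −2·37 + 3·25
1 = 3·99 − 8·37
1 = −8·3601 + 291·99
1 = 291·32508 − 2627·3601
1 = −2627·68617 + 5545·32508
1 = 5545·1267614 − 102437·68617
So 68617·(-102437) ≡ 1 (mod 1267614), i.e. 68617⁻¹ ≡ 1165177.
Then x ≡ 1165177·878676 ≡ 533886 (mod 1267614); the smallest non-negative solution is x = 533886.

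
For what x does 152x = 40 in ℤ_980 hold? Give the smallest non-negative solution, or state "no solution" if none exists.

First find gcd(152, 980):
980 = 6×152 + 68
152 = 2×68 + 16
68 = 4×16 + 4
16 = 4×4 + 0
gcd = 4 and 4 | 40, so solutions exist. Divide through by 4: 38x ≡ 10 (mod 245).
Now find 38⁻¹ mod 245:
245 = 6·38 + 17
38 = 2·17 + 4
17 = 4·4 + 1
4 = 4·1 + 0
Back-substitute:
1 = 17 − 4·4
1 = −4·38 + 9·17
1 = 9·245 − 58·38
So 38·(-58) ≡ 1 (mod 245), i.e. 38⁻¹ ≡ 187.
Then x ≡ 187·10 ≡ 155 (mod 245); the smallest non-negative solution is x = 155.

155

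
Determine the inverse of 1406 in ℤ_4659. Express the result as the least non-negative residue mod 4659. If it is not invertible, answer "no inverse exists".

Run Euclid on (4659, 1406):
4659 = 3*1406 + 441
1406 = 3*441 + 83
441 = 5*83 + 26
83 = 3*26 + 5
26 = 5*5 + 1
5 = 5*1 + 0
The gcd is 1. Working backward:
1 = 26 − 5·5
1 = −5·83 + 16·26
1 = 16·441 − 85·83
1 = −85·1406 + 271·441
1 = 271·4659 − 898·1406
So 1406·(-898) ≡ 1 (mod 4659), and -898 ≡ 3761 (mod 4659).

3761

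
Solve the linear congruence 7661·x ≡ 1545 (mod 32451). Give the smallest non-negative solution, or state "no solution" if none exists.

First find gcd(7661, 32451):
32451 = 4*7661 + 1807
7661 = 4*1807 + 433
1807 = 4*433 + 75
433 = 5*75 + 58
75 = 1*58 + 17
58 = 3*17 + 7
17 = 2*7 + 3
7 = 2*3 + 1
3 = 3*1 + 0
gcd = 1, so a unique solution mod 32451 exists.
Back-substitute for the Bézout coefficients:
1 = 7 − 2·3
1 = −2·17 + 5·7
1 = 5·58 − 17·17
1 = −17·75 + 22·58
1 = 22·433 − 127·75
1 = −127·1807 + 530·433
1 = 530·7661 − 2247·1807
1 = −2247·32451 + 9518·7661
So 7661·(9518) ≡ 1 (mod 32451), giving 7661⁻¹ ≡ 9518.
x ≡ 7661⁻¹·1545 ≡ 9518·1545 ≡ 5007 (mod 32451).

5007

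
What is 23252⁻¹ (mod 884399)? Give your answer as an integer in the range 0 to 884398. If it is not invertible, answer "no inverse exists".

Run Euclid on (884399, 23252):
884399 = 38×23252 + 823
23252 = 28×823 + 208
823 = 3×208 + 199
208 = 1×199 + 9
199 = 22×9 + 1
9 = 9×1 + 0
The gcd is 1. Working backward:
1 = 199 − 22·9
1 = −22·208 + 23·199
1 = 23·823 − 91·208
1 = −91·23252 + 2571·823
1 = 2571·884399 − 97789·23252
So 23252·(-97789) ≡ 1 (mod 884399), and -97789 ≡ 786610 (mod 884399).

786610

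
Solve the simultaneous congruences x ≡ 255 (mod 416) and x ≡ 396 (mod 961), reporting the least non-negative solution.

110911

Write x = 255 + 416·k. Then 416·k ≡ 396 − 255 ≡ 141 (mod 961).
Need 416⁻¹ mod 961. Extended Euclid on (961, 416):
961 = 2·416 + 129
416 = 3·129 + 29
129 = 4·29 + 13
29 = 2·13 + 3
13 = 4·3 + 1
3 = 3·1 + 0
Back-substitute:
1 = 13 − 4·3
1 = −4·29 + 9·13
1 = 9·129 − 40·29
1 = −40·416 + 129·129
1 = 129·961 − 298·416
416⁻¹ ≡ 663 (mod 961), so k ≡ 663·141 ≡ 266 (mod 961).
x = 255 + 416·266 = 110911.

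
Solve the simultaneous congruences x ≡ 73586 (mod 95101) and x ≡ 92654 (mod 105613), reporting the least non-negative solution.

57229287

Write x = 73586 + 95101·k. Then 95101·k ≡ 92654 − 73586 ≡ 19068 (mod 105613).
Need 95101⁻¹ mod 105613. Extended Euclid on (105613, 95101):
105613 = 1×95101 + 10512
95101 = 9×10512 + 493
10512 = 21×493 + 159
493 = 3×159 + 16
159 = 9×16 + 15
16 = 1×15 + 1
15 = 15×1 + 0
Back-substitute:
1 = 16 − 15
1 = −159 + 10·16
1 = 10·493 − 31·159
1 = −31·10512 + 661·493
1 = 661·95101 − 5980·10512
1 = −5980·105613 + 6641·95101
95101⁻¹ ≡ 6641 (mod 105613), so k ≡ 6641·19068 ≡ 601 (mod 105613).
x = 73586 + 95101·601 = 57229287.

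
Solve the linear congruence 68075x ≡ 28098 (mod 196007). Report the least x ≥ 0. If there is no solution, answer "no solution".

16372

First find gcd(68075, 196007):
196007 = 2×68075 + 59857
68075 = 1×59857 + 8218
59857 = 7×8218 + 2331
8218 = 3×2331 + 1225
2331 = 1×1225 + 1106
1225 = 1×1106 + 119
1106 = 9×119 + 35
119 = 3×35 + 14
35 = 2×14 + 7
14 = 2×7 + 0
gcd = 7 and 7 | 28098, so solutions exist. Divide through by 7: 9725x ≡ 4014 (mod 28001).
Now find 9725⁻¹ mod 28001:
28001 = 2×9725 + 8551
9725 = 1×8551 + 1174
8551 = 7×1174 + 333
1174 = 3×333 + 175
333 = 1×175 + 158
175 = 1×158 + 17
158 = 9×17 + 5
17 = 3×5 + 2
5 = 2×2 + 1
2 = 2×1 + 0
Back-substitute:
1 = 5 − 2·2
1 = −2·17 + 7·5
1 = 7·158 − 65·17
1 = −65·175 + 72·158
1 = 72·333 − 137·175
1 = −137·1174 + 483·333
1 = 483·8551 − 3518·1174
1 = −3518·9725 + 4001·8551
1 = 4001·28001 − 11520·9725
So 9725·(-11520) ≡ 1 (mod 28001), i.e. 9725⁻¹ ≡ 16481.
Then x ≡ 16481·4014 ≡ 16372 (mod 28001); the smallest non-negative solution is x = 16372.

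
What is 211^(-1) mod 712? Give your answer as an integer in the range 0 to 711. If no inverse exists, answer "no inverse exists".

Apply the Euclidean algorithm to 712 and 211:
712 = 3×211 + 79
211 = 2×79 + 53
79 = 1×53 + 26
53 = 2×26 + 1
26 = 26×1 + 0
gcd = 1, so the inverse exists. Back-substitute:
1 = 53 − 2·26
1 = −2·79 + 3·53
1 = 3·211 − 8·79
1 = −8·712 + 27·211
So 211·27 ≡ 1 (mod 712).

27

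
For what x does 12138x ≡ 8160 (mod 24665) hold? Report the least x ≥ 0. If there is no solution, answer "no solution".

11815

First find gcd(12138, 24665):
24665 = 2*12138 + 389
12138 = 31*389 + 79
389 = 4*79 + 73
79 = 1*73 + 6
73 = 12*6 + 1
6 = 6*1 + 0
gcd = 1, so a unique solution mod 24665 exists.
Back-substitute for the Bézout coefficients:
1 = 73 − 12·6
1 = −12·79 + 13·73
1 = 13·389 − 64·79
1 = −64·12138 + 1997·389
1 = 1997·24665 − 4058·12138
So 12138·(-4058) ≡ 1 (mod 24665), giving 12138⁻¹ ≡ 20607.
x ≡ 12138⁻¹·8160 ≡ 20607·8160 ≡ 11815 (mod 24665).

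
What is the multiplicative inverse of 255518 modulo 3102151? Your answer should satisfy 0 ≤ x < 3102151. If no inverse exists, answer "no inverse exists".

435691

Apply the Euclidean algorithm to 3102151 and 255518:
3102151 = 12·255518 + 35935
255518 = 7·35935 + 3973
35935 = 9·3973 + 178
3973 = 22·178 + 57
178 = 3·57 + 7
57 = 8·7 + 1
7 = 7·1 + 0
The gcd is 1. Working backward:
1 = 57 − 8·7
1 = −8·178 + 25·57
1 = 25·3973 − 558·178
1 = −558·35935 + 5047·3973
1 = 5047·255518 − 35887·35935
1 = −35887·3102151 + 435691·255518
So 255518·435691 ≡ 1 (mod 3102151).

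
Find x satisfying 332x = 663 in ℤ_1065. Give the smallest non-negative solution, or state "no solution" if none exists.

First find gcd(332, 1065):
1065 = 3·332 + 69
332 = 4·69 + 56
69 = 1·56 + 13
56 = 4·13 + 4
13 = 3·4 + 1
4 = 4·1 + 0
gcd = 1, so a unique solution mod 1065 exists.
Back-substitute for the Bézout coefficients:
1 = 13 − 3·4
1 = −3·56 + 13·13
1 = 13·69 − 16·56
1 = −16·332 + 77·69
1 = 77·1065 − 247·332
So 332·(-247) ≡ 1 (mod 1065), giving 332⁻¹ ≡ 818.
x ≡ 332⁻¹·663 ≡ 818·663 ≡ 249 (mod 1065).

249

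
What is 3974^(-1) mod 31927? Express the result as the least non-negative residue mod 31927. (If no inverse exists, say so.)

Apply the Euclidean algorithm to 31927 and 3974:
31927 = 8*3974 + 135
3974 = 29*135 + 59
135 = 2*59 + 17
59 = 3*17 + 8
17 = 2*8 + 1
8 = 8*1 + 0
gcd = 1, so the inverse exists. Back-substitute:
1 = 17 − 2·8
1 = −2·59 + 7·17
1 = 7·135 − 16·59
1 = −16·3974 + 471·135
1 = 471·31927 − 3784·3974
So 3974·(-3784) ≡ 1 (mod 31927), and -3784 ≡ 28143 (mod 31927).

28143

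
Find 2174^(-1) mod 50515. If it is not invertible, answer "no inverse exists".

gcd(50515, 2174) by repeated division:
50515 = 23×2174 + 513
2174 = 4×513 + 122
513 = 4×122 + 25
122 = 4×25 + 22
25 = 1×22 + 3
22 = 7×3 + 1
3 = 3×1 + 0
gcd = 1, so the inverse exists. Back-substitute:
1 = 22 − 7·3
1 = −7·25 + 8·22
1 = 8·122 − 39·25
1 = −39·513 + 164·122
1 = 164·2174 − 695·513
1 = −695·50515 + 16149·2174
So 2174·16149 ≡ 1 (mod 50515).

16149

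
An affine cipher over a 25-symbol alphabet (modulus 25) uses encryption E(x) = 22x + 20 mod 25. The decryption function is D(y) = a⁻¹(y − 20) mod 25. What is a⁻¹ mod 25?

Apply the Euclidean algorithm to 25 and 22:
25 = 1·22 + 3
22 = 7·3 + 1
3 = 3·1 + 0
Since gcd(22, 25) = 1, back-substitute to write 1 as a combination:
1 = 22 − 7·3
1 = −7·25 + 8·22
So 22·8 ≡ 1 (mod 25).

8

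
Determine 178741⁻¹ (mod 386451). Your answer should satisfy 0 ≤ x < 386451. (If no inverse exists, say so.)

gcd(386451, 178741) by repeated division:
386451 = 2*178741 + 28969
178741 = 6*28969 + 4927
28969 = 5*4927 + 4334
4927 = 1*4334 + 593
4334 = 7*593 + 183
593 = 3*183 + 44
183 = 4*44 + 7
44 = 6*7 + 2
7 = 3*2 + 1
2 = 2*1 + 0
gcd = 1, so the inverse exists. Back-substitute:
1 = 7 − 3·2
1 = −3·44 + 19·7
1 = 19·183 − 79·44
1 = −79·593 + 256·183
1 = 256·4334 − 1871·593
1 = −1871·4927 + 2127·4334
1 = 2127·28969 − 12506·4927
1 = −12506·178741 + 77163·28969
1 = 77163·386451 − 166832·178741
Thus 178741·(-166832) ≡ 1 (mod 386451); reducing, -166832 mod 386451 = 219619.

219619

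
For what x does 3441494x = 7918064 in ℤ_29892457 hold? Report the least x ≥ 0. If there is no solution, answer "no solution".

First find gcd(3441494, 29892457):
29892457 = 8*3441494 + 2360505
3441494 = 1*2360505 + 1080989
2360505 = 2*1080989 + 198527
1080989 = 5*198527 + 88354
198527 = 2*88354 + 21819
88354 = 4*21819 + 1078
21819 = 20*1078 + 259
1078 = 4*259 + 42
259 = 6*42 + 7
42 = 6*7 + 0
gcd = 7 and 7 | 7918064, so solutions exist. Divide through by 7: 491642x ≡ 1131152 (mod 4270351).
Now find 491642⁻¹ mod 4270351:
4270351 = 8·491642 + 337215
491642 = 1·337215 + 154427
337215 = 2·154427 + 28361
154427 = 5·28361 + 12622
28361 = 2·12622 + 3117
12622 = 4·3117 + 154
3117 = 20·154 + 37
154 = 4·37 + 6
37 = 6·6 + 1
6 = 6·1 + 0
Back-substitute:
1 = 37 − 6·6
1 = −6·154 + 25·37
1 = 25·3117 − 506·154
1 = −506·12622 + 2049·3117
1 = 2049·28361 − 4604·12622
1 = −4604·154427 + 25069·28361
1 = 25069·337215 − 54742·154427
1 = −54742·491642 + 79811·337215
1 = 79811·4270351 − 693230·491642
So 491642·(-693230) ≡ 1 (mod 4270351), i.e. 491642⁻¹ ≡ 3577121.
Then x ≡ 3577121·1131152 ≡ 3242117 (mod 4270351); the smallest non-negative solution is x = 3242117.

3242117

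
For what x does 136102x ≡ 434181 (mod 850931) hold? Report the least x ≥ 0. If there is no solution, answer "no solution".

236466

First find gcd(136102, 850931):
850931 = 6*136102 + 34319
136102 = 3*34319 + 33145
34319 = 1*33145 + 1174
33145 = 28*1174 + 273
1174 = 4*273 + 82
273 = 3*82 + 27
82 = 3*27 + 1
27 = 27*1 + 0
gcd = 1, so a unique solution mod 850931 exists.
Back-substitute for the Bézout coefficients:
1 = 82 − 3·27
1 = −3·273 + 10·82
1 = 10·1174 − 43·273
1 = −43·33145 + 1214·1174
1 = 1214·34319 − 1257·33145
1 = −1257·136102 + 4985·34319
1 = 4985·850931 − 31167·136102
So 136102·(-31167) ≡ 1 (mod 850931), giving 136102⁻¹ ≡ 819764.
x ≡ 136102⁻¹·434181 ≡ 819764·434181 ≡ 236466 (mod 850931).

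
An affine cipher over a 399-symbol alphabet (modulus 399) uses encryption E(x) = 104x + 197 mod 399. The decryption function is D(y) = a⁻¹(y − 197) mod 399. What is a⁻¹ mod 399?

gcd(399, 104) by repeated division:
399 = 3×104 + 87
104 = 1×87 + 17
87 = 5×17 + 2
17 = 8×2 + 1
2 = 2×1 + 0
The gcd is 1. Working backward:
1 = 17 − 8·2
1 = −8·87 + 41·17
1 = 41·104 − 49·87
1 = −49·399 + 188·104
So 104·188 ≡ 1 (mod 399).

188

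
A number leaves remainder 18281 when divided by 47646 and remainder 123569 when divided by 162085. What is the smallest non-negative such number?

Write x = 18281 + 47646·k. Then 47646·k ≡ 123569 − 18281 ≡ 105288 (mod 162085).
Need 47646⁻¹ mod 162085. Extended Euclid on (162085, 47646):
162085 = 3·47646 + 19147
47646 = 2·19147 + 9352
19147 = 2·9352 + 443
9352 = 21·443 + 49
443 = 9·49 + 2
49 = 24·2 + 1
2 = 2·1 + 0
Back-substitute:
1 = 49 − 24·2
1 = −24·443 + 217·49
1 = 217·9352 − 4581·443
1 = −4581·19147 + 9379·9352
1 = 9379·47646 − 23339·19147
1 = −23339·162085 + 79396·47646
47646⁻¹ ≡ 79396 (mod 162085), so k ≡ 79396·105288 ≡ 74258 (mod 162085).
x = 18281 + 47646·74258 = 3538114949.

3538114949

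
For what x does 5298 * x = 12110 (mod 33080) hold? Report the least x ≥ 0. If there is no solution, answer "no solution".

11235

First find gcd(5298, 33080):
33080 = 6*5298 + 1292
5298 = 4*1292 + 130
1292 = 9*130 + 122
130 = 1*122 + 8
122 = 15*8 + 2
8 = 4*2 + 0
gcd = 2 and 2 | 12110, so solutions exist. Divide through by 2: 2649x ≡ 6055 (mod 16540).
Now find 2649⁻¹ mod 16540:
16540 = 6·2649 + 646
2649 = 4·646 + 65
646 = 9·65 + 61
65 = 1·61 + 4
61 = 15·4 + 1
4 = 4·1 + 0
Back-substitute:
1 = 61 − 15·4
1 = −15·65 + 16·61
1 = 16·646 − 159·65
1 = −159·2649 + 652·646
1 = 652·16540 − 4071·2649
So 2649·(-4071) ≡ 1 (mod 16540), i.e. 2649⁻¹ ≡ 12469.
Then x ≡ 12469·6055 ≡ 11235 (mod 16540); the smallest non-negative solution is x = 11235.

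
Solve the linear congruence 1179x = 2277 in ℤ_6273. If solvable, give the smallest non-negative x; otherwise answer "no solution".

First find gcd(1179, 6273):
6273 = 5·1179 + 378
1179 = 3·378 + 45
378 = 8·45 + 18
45 = 2·18 + 9
18 = 2·9 + 0
gcd = 9 and 9 | 2277, so solutions exist. Divide through by 9: 131x ≡ 253 (mod 697).
Now find 131⁻¹ mod 697:
697 = 5·131 + 42
131 = 3·42 + 5
42 = 8·5 + 2
5 = 2·2 + 1
2 = 2·1 + 0
Back-substitute:
1 = 5 − 2·2
1 = −2·42 + 17·5
1 = 17·131 − 53·42
1 = −53·697 + 282·131
So 131⁻¹ ≡ 282 (mod 697).
Then x ≡ 282·253 ≡ 252 (mod 697); the smallest non-negative solution is x = 252.

252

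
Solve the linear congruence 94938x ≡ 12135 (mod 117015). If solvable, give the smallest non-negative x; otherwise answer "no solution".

36455

First find gcd(94938, 117015):
117015 = 1*94938 + 22077
94938 = 4*22077 + 6630
22077 = 3*6630 + 2187
6630 = 3*2187 + 69
2187 = 31*69 + 48
69 = 1*48 + 21
48 = 2*21 + 6
21 = 3*6 + 3
6 = 2*3 + 0
gcd = 3 and 3 | 12135, so solutions exist. Divide through by 3: 31646x ≡ 4045 (mod 39005).
Now find 31646⁻¹ mod 39005:
39005 = 1*31646 + 7359
31646 = 4*7359 + 2210
7359 = 3*2210 + 729
2210 = 3*729 + 23
729 = 31*23 + 16
23 = 1*16 + 7
16 = 2*7 + 2
7 = 3*2 + 1
2 = 2*1 + 0
Back-substitute:
1 = 7 − 3·2
1 = −3·16 + 7·7
1 = 7·23 − 10·16
1 = −10·729 + 317·23
1 = 317·2210 − 961·729
1 = −961·7359 + 3200·2210
1 = 3200·31646 − 13761·7359
1 = −13761·39005 + 16961·31646
So 31646⁻¹ ≡ 16961 (mod 39005).
Then x ≡ 16961·4045 ≡ 36455 (mod 39005); the smallest non-negative solution is x = 36455.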